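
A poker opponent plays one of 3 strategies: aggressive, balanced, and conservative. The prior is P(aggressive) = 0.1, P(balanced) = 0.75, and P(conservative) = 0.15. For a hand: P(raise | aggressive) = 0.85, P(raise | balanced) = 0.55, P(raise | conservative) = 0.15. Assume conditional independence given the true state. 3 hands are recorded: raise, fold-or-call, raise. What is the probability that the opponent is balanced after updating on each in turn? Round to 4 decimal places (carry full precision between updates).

Apply Bayes' rule sequentially, carrying P(balanced) forward.
After 'raise': normaliser = 0.85·0.1000 + 0.55·0.7500 + 0.15·0.1500; P(aggressive) ≈ 0.1635, P(balanced) ≈ 0.7933, P(conservative) ≈ 0.0433
After 'fold-or-call': normaliser = 0.15·0.1635 + 0.45·0.7933 + 0.85·0.0433; P(aggressive) ≈ 0.0586, P(balanced) ≈ 0.8534, P(conservative) ≈ 0.0879
After 'raise': normaliser = 0.85·0.0586 + 0.55·0.8534 + 0.15·0.0879; P(aggressive) ≈ 0.0936, P(balanced) ≈ 0.8816, P(conservative) ≈ 0.0248

0.8816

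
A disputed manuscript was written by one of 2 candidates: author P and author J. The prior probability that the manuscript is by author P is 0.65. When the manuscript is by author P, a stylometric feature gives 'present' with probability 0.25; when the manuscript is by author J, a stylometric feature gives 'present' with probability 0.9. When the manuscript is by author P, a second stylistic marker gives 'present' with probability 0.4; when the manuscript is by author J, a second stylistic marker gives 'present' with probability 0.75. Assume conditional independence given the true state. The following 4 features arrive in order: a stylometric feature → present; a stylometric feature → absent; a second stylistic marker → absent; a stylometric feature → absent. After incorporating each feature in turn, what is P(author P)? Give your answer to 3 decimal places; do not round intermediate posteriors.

0.986

Each posterior becomes the prior for the next update.
After a stylometric feature='present': P(author P) = 0.25·0.6500 / (0.25·0.6500 + 0.9·0.3500) ≈ 0.3403
After a stylometric feature='absent': P(author P) = 0.75·0.3403 / (0.75·0.3403 + 0.1·0.6597) ≈ 0.7946
After a second stylistic marker='absent': P(author P) = 0.6·0.7946 / (0.6·0.7946 + 0.25·0.2054) ≈ 0.9028
After a stylometric feature='absent': P(author P) = 0.75·0.9028 / (0.75·0.9028 + 0.1·0.0972) ≈ 0.9858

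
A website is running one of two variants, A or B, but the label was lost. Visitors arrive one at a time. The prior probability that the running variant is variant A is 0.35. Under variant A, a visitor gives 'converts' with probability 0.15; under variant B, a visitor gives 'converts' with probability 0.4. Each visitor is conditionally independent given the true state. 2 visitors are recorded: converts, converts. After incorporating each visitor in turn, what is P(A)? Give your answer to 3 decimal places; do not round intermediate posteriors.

0.070

After 'converts': P(A) = 0.15·0.3500 / (0.15·0.3500 + 0.4·0.6500) ≈ 0.1680
After 'converts': P(A) = 0.15·0.1680 / (0.15·0.1680 + 0.4·0.8320) ≈ 0.0704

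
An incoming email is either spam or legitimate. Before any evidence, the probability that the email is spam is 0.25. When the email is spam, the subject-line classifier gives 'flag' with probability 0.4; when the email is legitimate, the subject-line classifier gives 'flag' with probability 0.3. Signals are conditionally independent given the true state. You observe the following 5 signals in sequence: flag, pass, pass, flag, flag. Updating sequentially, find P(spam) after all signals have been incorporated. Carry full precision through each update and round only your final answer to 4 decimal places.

Apply Bayes' rule sequentially, carrying P(spam) forward.
After 'flag': P(spam) = 0.4·0.2500 / (0.4·0.2500 + 0.3·0.7500) ≈ 0.3077
After 'pass': P(spam) = 0.6·0.3077 / (0.6·0.3077 + 0.7·0.6923) ≈ 0.2759
After 'pass': P(spam) = 0.6·0.2759 / (0.6·0.2759 + 0.7·0.7241) ≈ 0.2462
After 'flag': P(spam) = 0.4·0.2462 / (0.4·0.2462 + 0.3·0.7538) ≈ 0.3033
After 'flag': P(spam) = 0.4·0.3033 / (0.4·0.3033 + 0.3·0.6967) ≈ 0.3673

0.3673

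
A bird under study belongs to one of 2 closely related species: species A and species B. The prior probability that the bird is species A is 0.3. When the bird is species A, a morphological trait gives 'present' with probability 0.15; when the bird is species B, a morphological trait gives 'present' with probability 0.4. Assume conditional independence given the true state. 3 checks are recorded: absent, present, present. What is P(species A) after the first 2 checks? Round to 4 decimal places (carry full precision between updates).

After 'absent': P(species A) = 0.85·0.3000 / (0.85·0.3000 + 0.6·0.7000) ≈ 0.3778
After 'present': P(species A) = 0.15·0.3778 / (0.15·0.3778 + 0.4·0.6222) ≈ 0.1855

0.1855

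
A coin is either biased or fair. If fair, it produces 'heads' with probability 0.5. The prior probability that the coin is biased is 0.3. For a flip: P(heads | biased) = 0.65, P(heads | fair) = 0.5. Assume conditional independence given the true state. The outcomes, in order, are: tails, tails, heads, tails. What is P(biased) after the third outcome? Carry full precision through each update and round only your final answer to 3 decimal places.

After 'tails': P(biased) = 0.35·0.3000 / (0.35·0.3000 + 0.5·0.7000) ≈ 0.2308
After 'tails': P(biased) = 0.35·0.2308 / (0.35·0.2308 + 0.5·0.7692) ≈ 0.1736
After 'heads': P(biased) = 0.65·0.1736 / (0.65·0.1736 + 0.5·0.8264) ≈ 0.2145

0.214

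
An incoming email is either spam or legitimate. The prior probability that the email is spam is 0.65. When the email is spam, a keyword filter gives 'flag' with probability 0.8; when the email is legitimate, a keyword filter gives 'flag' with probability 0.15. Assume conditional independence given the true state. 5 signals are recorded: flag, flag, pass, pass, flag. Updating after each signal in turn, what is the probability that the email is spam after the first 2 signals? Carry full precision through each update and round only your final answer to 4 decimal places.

After 'flag': P(spam) = 0.8·0.6500 / (0.8·0.6500 + 0.15·0.3500) ≈ 0.9083
After 'flag': P(spam) = 0.8·0.9083 / (0.8·0.9083 + 0.15·0.0917) ≈ 0.9814

0.9814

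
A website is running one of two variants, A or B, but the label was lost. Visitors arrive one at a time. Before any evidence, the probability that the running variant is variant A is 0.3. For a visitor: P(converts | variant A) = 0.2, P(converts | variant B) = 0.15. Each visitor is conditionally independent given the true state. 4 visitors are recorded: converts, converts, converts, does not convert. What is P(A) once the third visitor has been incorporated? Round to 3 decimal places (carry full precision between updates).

After 'converts': P(A) = 0.2·0.3000 / (0.2·0.3000 + 0.15·0.7000) ≈ 0.3636
After 'converts': P(A) = 0.2·0.3636 / (0.2·0.3636 + 0.15·0.6364) ≈ 0.4324
After 'converts': P(A) = 0.2·0.4324 / (0.2·0.4324 + 0.15·0.5676) ≈ 0.5039

0.504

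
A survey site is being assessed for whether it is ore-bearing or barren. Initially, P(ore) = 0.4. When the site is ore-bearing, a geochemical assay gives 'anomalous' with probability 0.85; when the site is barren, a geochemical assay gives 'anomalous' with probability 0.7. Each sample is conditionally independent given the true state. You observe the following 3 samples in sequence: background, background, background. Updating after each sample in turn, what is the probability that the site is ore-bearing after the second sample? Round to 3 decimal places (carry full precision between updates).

After 'background': P(ore) = 0.15·0.4000 / (0.15·0.4000 + 0.3·0.6000) ≈ 0.2500
After 'background': P(ore) = 0.15·0.2500 / (0.15·0.2500 + 0.3·0.7500) ≈ 0.1429

0.143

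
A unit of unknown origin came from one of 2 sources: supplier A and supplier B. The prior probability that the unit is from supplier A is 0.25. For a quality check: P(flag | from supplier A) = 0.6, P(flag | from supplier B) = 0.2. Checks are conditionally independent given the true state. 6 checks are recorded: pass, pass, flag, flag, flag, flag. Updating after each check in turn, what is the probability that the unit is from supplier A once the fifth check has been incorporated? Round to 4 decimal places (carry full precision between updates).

After 'pass': P(supplier A) = 0.4·0.2500 / (0.4·0.2500 + 0.8·0.7500) ≈ 0.1429
After 'pass': P(supplier A) = 0.4·0.1429 / (0.4·0.1429 + 0.8·0.8571) ≈ 0.0769
After 'flag': P(supplier A) = 0.6·0.0769 / (0.6·0.0769 + 0.2·0.9231) ≈ 0.2000
After 'flag': P(supplier A) = 0.6·0.2000 / (0.6·0.2000 + 0.2·0.8000) ≈ 0.4286
After 'flag': P(supplier A) = 0.6·0.4286 / (0.6·0.4286 + 0.2·0.5714) ≈ 0.6923

0.6923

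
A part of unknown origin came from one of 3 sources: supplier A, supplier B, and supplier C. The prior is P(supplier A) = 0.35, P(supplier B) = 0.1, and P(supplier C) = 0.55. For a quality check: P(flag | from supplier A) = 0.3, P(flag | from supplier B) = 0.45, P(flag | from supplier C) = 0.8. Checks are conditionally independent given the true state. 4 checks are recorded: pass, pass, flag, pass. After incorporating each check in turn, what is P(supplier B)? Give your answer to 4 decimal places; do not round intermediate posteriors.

After 'pass': normaliser = 0.7·0.3500 + 0.55·0.1000 + 0.2·0.5500; P(supplier A) ≈ 0.5976, P(supplier B) ≈ 0.1341, P(supplier C) ≈ 0.2683
After 'pass': normaliser = 0.7·0.5976 + 0.55·0.1341 + 0.2·0.2683; P(supplier A) ≈ 0.7665, P(supplier B) ≈ 0.1352, P(supplier C) ≈ 0.0983
After 'flag': normaliser = 0.3·0.7665 + 0.45·0.1352 + 0.8·0.0983; P(supplier A) ≈ 0.6224, P(supplier B) ≈ 0.1647, P(supplier C) ≈ 0.2129
After 'pass': normaliser = 0.7·0.6224 + 0.55·0.1647 + 0.2·0.2129; P(supplier A) ≈ 0.7659, P(supplier B) ≈ 0.1592, P(supplier C) ≈ 0.0749

0.1592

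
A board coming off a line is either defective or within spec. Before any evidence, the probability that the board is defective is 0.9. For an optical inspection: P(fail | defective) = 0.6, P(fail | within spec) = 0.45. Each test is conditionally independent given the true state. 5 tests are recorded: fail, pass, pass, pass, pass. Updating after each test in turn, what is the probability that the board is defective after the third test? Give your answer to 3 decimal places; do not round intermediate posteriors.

0.864

After 'fail': P(defective) = 0.6·0.9000 / (0.6·0.9000 + 0.45·0.1000) ≈ 0.9231
After 'pass': P(defective) = 0.4·0.9231 / (0.4·0.9231 + 0.55·0.0769) ≈ 0.8972
After 'pass': P(defective) = 0.4·0.8972 / (0.4·0.8972 + 0.55·0.1028) ≈ 0.8639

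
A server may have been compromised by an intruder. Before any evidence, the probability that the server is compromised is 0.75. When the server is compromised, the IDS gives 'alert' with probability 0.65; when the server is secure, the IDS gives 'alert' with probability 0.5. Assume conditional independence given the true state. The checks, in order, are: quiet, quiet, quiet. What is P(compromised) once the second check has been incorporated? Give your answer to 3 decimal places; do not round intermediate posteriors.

0.595

After 'quiet': P(compromised) = 0.35·0.7500 / (0.35·0.7500 + 0.5·0.2500) ≈ 0.6774
After 'quiet': P(compromised) = 0.35·0.6774 / (0.35·0.6774 + 0.5·0.3226) ≈ 0.5951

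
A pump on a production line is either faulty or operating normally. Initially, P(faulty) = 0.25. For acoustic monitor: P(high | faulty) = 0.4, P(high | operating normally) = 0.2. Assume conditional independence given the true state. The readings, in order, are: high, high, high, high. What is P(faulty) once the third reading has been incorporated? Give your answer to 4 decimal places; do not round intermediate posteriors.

After 'high': P(faulty) = 0.4·0.2500 / (0.4·0.2500 + 0.2·0.7500) ≈ 0.4000
After 'high': P(faulty) = 0.4·0.4000 / (0.4·0.4000 + 0.2·0.6000) ≈ 0.5714
After 'high': P(faulty) = 0.4·0.5714 / (0.4·0.5714 + 0.2·0.4286) ≈ 0.7273

0.7273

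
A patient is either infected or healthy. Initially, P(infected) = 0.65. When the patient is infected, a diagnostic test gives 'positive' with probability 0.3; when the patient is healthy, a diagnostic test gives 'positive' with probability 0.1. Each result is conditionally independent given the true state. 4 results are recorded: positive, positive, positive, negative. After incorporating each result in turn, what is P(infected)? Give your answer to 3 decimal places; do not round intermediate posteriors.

Apply Bayes' rule sequentially, carrying P(infected) forward.
After 'positive': P(infected) = 0.3·0.6500 / (0.3·0.6500 + 0.1·0.3500) ≈ 0.8478
After 'positive': P(infected) = 0.3·0.8478 / (0.3·0.8478 + 0.1·0.1522) ≈ 0.9435
After 'positive': P(infected) = 0.3·0.9435 / (0.3·0.9435 + 0.1·0.0565) ≈ 0.9804
After 'negative': P(infected) = 0.7·0.9804 / (0.7·0.9804 + 0.9·0.0196) ≈ 0.9750

0.975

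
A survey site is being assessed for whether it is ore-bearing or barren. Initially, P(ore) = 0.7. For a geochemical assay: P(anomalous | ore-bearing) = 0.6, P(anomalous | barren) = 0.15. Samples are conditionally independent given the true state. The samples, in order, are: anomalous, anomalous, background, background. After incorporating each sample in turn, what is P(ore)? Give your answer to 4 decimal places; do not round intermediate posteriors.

After 'anomalous': P(ore) = 0.6·0.7000 / (0.6·0.7000 + 0.15·0.3000) ≈ 0.9032
After 'anomalous': P(ore) = 0.6·0.9032 / (0.6·0.9032 + 0.15·0.0968) ≈ 0.9739
After 'background': P(ore) = 0.4·0.9739 / (0.4·0.9739 + 0.85·0.0261) ≈ 0.9461
After 'background': P(ore) = 0.4·0.9461 / (0.4·0.9461 + 0.85·0.0539) ≈ 0.8921

0.8921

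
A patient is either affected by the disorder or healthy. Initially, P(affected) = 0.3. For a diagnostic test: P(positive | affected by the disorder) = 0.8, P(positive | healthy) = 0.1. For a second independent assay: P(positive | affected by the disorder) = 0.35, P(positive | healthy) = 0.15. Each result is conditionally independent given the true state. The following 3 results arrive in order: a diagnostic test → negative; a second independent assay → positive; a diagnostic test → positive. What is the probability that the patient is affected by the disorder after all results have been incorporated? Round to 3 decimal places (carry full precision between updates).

After a diagnostic test='negative': P(affected) = 0.2·0.3000 / (0.2·0.3000 + 0.9·0.7000) ≈ 0.0870
After a second independent assay='positive': P(affected) = 0.35·0.0870 / (0.35·0.0870 + 0.15·0.9130) ≈ 0.1818
After a diagnostic test='positive': P(affected) = 0.8·0.1818 / (0.8·0.1818 + 0.1·0.8182) ≈ 0.6400

0.640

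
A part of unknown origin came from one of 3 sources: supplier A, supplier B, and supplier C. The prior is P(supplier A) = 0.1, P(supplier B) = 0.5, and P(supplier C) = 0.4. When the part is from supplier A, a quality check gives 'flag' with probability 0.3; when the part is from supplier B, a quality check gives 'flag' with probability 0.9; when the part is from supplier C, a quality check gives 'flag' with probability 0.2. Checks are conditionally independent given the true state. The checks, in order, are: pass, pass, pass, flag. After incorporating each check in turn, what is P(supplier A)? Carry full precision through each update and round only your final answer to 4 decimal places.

0.1990

After 'pass': normaliser = 0.7·0.1000 + 0.1·0.5000 + 0.8·0.4000; P(supplier A) ≈ 0.1591, P(supplier B) ≈ 0.1136, P(supplier C) ≈ 0.7273
After 'pass': normaliser = 0.7·0.1591 + 0.1·0.1136 + 0.8·0.7273; P(supplier A) ≈ 0.1581, P(supplier B) ≈ 0.0161, P(supplier C) ≈ 0.8258
After 'pass': normaliser = 0.7·0.1581 + 0.1·0.0161 + 0.8·0.8258; P(supplier A) ≈ 0.1432, P(supplier B) ≈ 0.0021, P(supplier C) ≈ 0.8548
After 'flag': normaliser = 0.3·0.1432 + 0.9·0.0021 + 0.2·0.8548; P(supplier A) ≈ 0.1990, P(supplier B) ≈ 0.0087, P(supplier C) ≈ 0.7923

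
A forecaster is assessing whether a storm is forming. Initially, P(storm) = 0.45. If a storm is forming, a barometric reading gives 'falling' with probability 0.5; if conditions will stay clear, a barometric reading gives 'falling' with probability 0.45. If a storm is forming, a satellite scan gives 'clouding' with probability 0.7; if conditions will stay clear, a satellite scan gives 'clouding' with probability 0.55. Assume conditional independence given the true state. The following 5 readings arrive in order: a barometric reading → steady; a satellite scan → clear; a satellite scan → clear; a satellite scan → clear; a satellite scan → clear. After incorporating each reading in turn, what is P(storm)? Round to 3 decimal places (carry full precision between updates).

After a barometric reading='steady': P(storm) = 0.5·0.4500 / (0.5·0.4500 + 0.55·0.5500) ≈ 0.4265
After a satellite scan='clear': P(storm) = 0.3·0.4265 / (0.3·0.4265 + 0.45·0.5735) ≈ 0.3315
After a satellite scan='clear': P(storm) = 0.3·0.3315 / (0.3·0.3315 + 0.45·0.6685) ≈ 0.2484
After a satellite scan='clear': P(storm) = 0.3·0.2484 / (0.3·0.2484 + 0.45·0.7516) ≈ 0.1806
After a satellite scan='clear': P(storm) = 0.3·0.1806 / (0.3·0.1806 + 0.45·0.8194) ≈ 0.1281

0.128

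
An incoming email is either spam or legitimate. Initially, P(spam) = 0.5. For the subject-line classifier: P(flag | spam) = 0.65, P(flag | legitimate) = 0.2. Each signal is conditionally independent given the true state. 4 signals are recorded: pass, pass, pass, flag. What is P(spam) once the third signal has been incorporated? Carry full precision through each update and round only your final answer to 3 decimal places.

0.077

After 'pass': P(spam) = 0.35·0.5000 / (0.35·0.5000 + 0.8·0.5000) ≈ 0.3043
After 'pass': P(spam) = 0.35·0.3043 / (0.35·0.3043 + 0.8·0.6957) ≈ 0.1607
After 'pass': P(spam) = 0.35·0.1607 / (0.35·0.1607 + 0.8·0.8393) ≈ 0.0773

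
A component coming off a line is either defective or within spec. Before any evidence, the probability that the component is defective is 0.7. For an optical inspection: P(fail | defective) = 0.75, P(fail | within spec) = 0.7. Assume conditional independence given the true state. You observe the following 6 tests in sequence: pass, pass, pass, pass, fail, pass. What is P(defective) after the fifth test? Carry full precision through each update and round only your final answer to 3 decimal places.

0.547

Each posterior becomes the prior for the next update.
After 'pass': P(defective) = 0.25·0.7000 / (0.25·0.7000 + 0.3·0.3000) ≈ 0.6604
After 'pass': P(defective) = 0.25·0.6604 / (0.25·0.6604 + 0.3·0.3396) ≈ 0.6184
After 'pass': P(defective) = 0.25·0.6184 / (0.25·0.6184 + 0.3·0.3816) ≈ 0.5745
After 'pass': P(defective) = 0.25·0.5745 / (0.25·0.5745 + 0.3·0.4255) ≈ 0.5295
After 'fail': P(defective) = 0.75·0.5295 / (0.75·0.5295 + 0.7·0.4705) ≈ 0.5466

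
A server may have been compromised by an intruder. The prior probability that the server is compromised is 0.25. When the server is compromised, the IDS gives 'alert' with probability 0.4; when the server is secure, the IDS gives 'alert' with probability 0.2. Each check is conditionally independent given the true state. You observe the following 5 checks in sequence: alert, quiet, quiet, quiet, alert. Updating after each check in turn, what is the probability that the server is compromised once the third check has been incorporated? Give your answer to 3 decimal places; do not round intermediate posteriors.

After 'alert': P(compromised) = 0.4·0.2500 / (0.4·0.2500 + 0.2·0.7500) ≈ 0.4000
After 'quiet': P(compromised) = 0.6·0.4000 / (0.6·0.4000 + 0.8·0.6000) ≈ 0.3333
After 'quiet': P(compromised) = 0.6·0.3333 / (0.6·0.3333 + 0.8·0.6667) ≈ 0.2727

0.273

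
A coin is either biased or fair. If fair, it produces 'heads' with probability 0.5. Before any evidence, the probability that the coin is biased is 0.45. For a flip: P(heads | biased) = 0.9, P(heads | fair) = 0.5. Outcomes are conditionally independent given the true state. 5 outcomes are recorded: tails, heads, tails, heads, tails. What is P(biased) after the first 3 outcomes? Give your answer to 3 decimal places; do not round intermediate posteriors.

0.056

After 'tails': P(biased) = 0.1·0.4500 / (0.1·0.4500 + 0.5·0.5500) ≈ 0.1406
After 'heads': P(biased) = 0.9·0.1406 / (0.9·0.1406 + 0.5·0.8594) ≈ 0.2275
After 'tails': P(biased) = 0.1·0.2275 / (0.1·0.2275 + 0.5·0.7725) ≈ 0.0556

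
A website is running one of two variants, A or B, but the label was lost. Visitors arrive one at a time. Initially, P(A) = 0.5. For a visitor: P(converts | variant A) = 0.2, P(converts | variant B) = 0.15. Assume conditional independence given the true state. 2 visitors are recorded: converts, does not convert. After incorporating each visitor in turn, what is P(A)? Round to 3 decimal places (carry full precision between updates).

0.557

After 'converts': P(A) = 0.2·0.5000 / (0.2·0.5000 + 0.15·0.5000) ≈ 0.5714
After 'does not convert': P(A) = 0.8·0.5714 / (0.8·0.5714 + 0.85·0.4286) ≈ 0.5565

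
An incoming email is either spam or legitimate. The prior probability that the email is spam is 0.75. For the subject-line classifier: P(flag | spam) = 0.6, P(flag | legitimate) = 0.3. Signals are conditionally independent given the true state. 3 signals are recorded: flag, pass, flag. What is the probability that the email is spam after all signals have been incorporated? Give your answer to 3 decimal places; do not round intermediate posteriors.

0.873

After 'flag': P(spam) = 0.6·0.7500 / (0.6·0.7500 + 0.3·0.2500) ≈ 0.8571
After 'pass': P(spam) = 0.4·0.8571 / (0.4·0.8571 + 0.7·0.1429) ≈ 0.7742
After 'flag': P(spam) = 0.6·0.7742 / (0.6·0.7742 + 0.3·0.2258) ≈ 0.8727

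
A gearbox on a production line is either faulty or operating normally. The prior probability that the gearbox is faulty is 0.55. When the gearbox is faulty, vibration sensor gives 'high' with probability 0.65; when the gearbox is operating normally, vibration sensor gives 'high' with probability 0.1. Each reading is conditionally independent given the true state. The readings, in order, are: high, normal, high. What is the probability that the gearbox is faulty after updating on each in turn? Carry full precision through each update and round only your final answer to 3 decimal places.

Each posterior becomes the prior for the next update.
After 'high': P(faulty) = 0.65·0.5500 / (0.65·0.5500 + 0.1·0.4500) ≈ 0.8882
After 'normal': P(faulty) = 0.35·0.8882 / (0.35·0.8882 + 0.9·0.1118) ≈ 0.7555
After 'high': P(faulty) = 0.65·0.7555 / (0.65·0.7555 + 0.1·0.2445) ≈ 0.9526

0.953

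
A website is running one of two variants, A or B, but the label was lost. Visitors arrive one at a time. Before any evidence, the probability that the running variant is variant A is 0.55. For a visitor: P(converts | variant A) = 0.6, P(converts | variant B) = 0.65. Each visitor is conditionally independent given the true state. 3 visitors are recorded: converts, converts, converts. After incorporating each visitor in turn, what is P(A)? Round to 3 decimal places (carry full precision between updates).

After 'converts': P(A) = 0.6·0.5500 / (0.6·0.5500 + 0.65·0.4500) ≈ 0.5301
After 'converts': P(A) = 0.6·0.5301 / (0.6·0.5301 + 0.65·0.4699) ≈ 0.5101
After 'converts': P(A) = 0.6·0.5101 / (0.6·0.5101 + 0.65·0.4899) ≈ 0.4901

0.490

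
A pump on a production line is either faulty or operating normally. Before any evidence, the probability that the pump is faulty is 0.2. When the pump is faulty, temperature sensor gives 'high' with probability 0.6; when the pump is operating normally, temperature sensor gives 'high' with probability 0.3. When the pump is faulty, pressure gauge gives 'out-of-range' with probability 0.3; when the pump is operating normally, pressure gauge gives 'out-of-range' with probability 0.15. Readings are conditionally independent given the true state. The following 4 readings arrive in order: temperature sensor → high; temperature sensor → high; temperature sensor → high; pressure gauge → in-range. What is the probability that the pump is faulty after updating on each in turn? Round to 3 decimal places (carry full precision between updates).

After temperature sensor='high': P(faulty) = 0.6·0.2000 / (0.6·0.2000 + 0.3·0.8000) ≈ 0.3333
After temperature sensor='high': P(faulty) = 0.6·0.3333 / (0.6·0.3333 + 0.3·0.6667) ≈ 0.5000
After temperature sensor='high': P(faulty) = 0.6·0.5000 / (0.6·0.5000 + 0.3·0.5000) ≈ 0.6667
After pressure gauge='in-range': P(faulty) = 0.7·0.6667 / (0.7·0.6667 + 0.85·0.3333) ≈ 0.6222

0.622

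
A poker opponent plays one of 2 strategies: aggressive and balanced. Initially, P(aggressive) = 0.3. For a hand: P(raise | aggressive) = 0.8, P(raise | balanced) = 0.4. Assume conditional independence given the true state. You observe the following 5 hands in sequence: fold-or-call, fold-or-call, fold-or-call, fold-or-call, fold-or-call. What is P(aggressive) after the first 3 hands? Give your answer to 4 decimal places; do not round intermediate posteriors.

Apply Bayes' rule sequentially, carrying P(aggressive) forward.
After 'fold-or-call': P(aggressive) = 0.2·0.3000 / (0.2·0.3000 + 0.6·0.7000) ≈ 0.1250
After 'fold-or-call': P(aggressive) = 0.2·0.1250 / (0.2·0.1250 + 0.6·0.8750) ≈ 0.0455
After 'fold-or-call': P(aggressive) = 0.2·0.0455 / (0.2·0.0455 + 0.6·0.9545) ≈ 0.0156

0.0156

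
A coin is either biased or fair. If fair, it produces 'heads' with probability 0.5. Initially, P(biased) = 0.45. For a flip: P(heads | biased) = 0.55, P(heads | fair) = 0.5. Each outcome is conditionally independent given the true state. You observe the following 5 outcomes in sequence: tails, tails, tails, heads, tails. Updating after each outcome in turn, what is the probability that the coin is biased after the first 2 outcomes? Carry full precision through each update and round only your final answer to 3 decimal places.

0.399

After 'tails': P(biased) = 0.45·0.4500 / (0.45·0.4500 + 0.5·0.5500) ≈ 0.4241
After 'tails': P(biased) = 0.45·0.4241 / (0.45·0.4241 + 0.5·0.5759) ≈ 0.3986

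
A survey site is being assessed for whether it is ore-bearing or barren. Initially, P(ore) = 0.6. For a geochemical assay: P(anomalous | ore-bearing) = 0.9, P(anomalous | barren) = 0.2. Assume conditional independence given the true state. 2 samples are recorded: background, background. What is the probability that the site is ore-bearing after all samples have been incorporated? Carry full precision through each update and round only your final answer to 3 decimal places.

After 'background': P(ore) = 0.1·0.6000 / (0.1·0.6000 + 0.8·0.4000) ≈ 0.1579
After 'background': P(ore) = 0.1·0.1579 / (0.1·0.1579 + 0.8·0.8421) ≈ 0.0229

0.023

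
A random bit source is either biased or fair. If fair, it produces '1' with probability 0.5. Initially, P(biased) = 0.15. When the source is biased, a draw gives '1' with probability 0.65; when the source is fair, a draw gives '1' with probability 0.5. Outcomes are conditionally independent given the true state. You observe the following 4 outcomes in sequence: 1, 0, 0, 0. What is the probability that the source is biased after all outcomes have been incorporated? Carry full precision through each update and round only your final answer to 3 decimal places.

After '1': P(biased) = 0.65·0.1500 / (0.65·0.1500 + 0.5·0.8500) ≈ 0.1866
After '0': P(biased) = 0.35·0.1866 / (0.35·0.1866 + 0.5·0.8134) ≈ 0.1384
After '0': P(biased) = 0.35·0.1384 / (0.35·0.1384 + 0.5·0.8616) ≈ 0.1011
After '0': P(biased) = 0.35·0.1011 / (0.35·0.1011 + 0.5·0.8989) ≈ 0.0729

0.073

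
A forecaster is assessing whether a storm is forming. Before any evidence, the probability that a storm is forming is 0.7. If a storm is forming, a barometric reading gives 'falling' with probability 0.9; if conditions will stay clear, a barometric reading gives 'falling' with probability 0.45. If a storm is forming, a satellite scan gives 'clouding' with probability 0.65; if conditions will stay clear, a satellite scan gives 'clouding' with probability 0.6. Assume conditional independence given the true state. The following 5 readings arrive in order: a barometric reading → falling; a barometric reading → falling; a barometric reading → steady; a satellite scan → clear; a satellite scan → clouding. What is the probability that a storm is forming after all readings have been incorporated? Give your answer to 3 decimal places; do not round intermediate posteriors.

After a barometric reading='falling': P(storm) = 0.9·0.7000 / (0.9·0.7000 + 0.45·0.3000) ≈ 0.8235
After a barometric reading='falling': P(storm) = 0.9·0.8235 / (0.9·0.8235 + 0.45·0.1765) ≈ 0.9032
After a barometric reading='steady': P(storm) = 0.1·0.9032 / (0.1·0.9032 + 0.55·0.0968) ≈ 0.6292
After a satellite scan='clear': P(storm) = 0.35·0.6292 / (0.35·0.6292 + 0.4·0.3708) ≈ 0.5976
After a satellite scan='clouding': P(storm) = 0.65·0.5976 / (0.65·0.5976 + 0.6·0.4024) ≈ 0.6167

0.617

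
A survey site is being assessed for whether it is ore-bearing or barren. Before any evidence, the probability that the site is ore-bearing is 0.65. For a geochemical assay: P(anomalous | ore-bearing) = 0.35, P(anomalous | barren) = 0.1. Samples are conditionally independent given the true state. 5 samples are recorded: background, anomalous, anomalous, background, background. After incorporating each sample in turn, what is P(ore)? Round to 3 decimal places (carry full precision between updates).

0.896

After 'background': P(ore) = 0.65·0.6500 / (0.65·0.6500 + 0.9·0.3500) ≈ 0.5729
After 'anomalous': P(ore) = 0.35·0.5729 / (0.35·0.5729 + 0.1·0.4271) ≈ 0.8244
After 'anomalous': P(ore) = 0.35·0.8244 / (0.35·0.8244 + 0.1·0.1756) ≈ 0.9426
After 'background': P(ore) = 0.65·0.9426 / (0.65·0.9426 + 0.9·0.0574) ≈ 0.9223
After 'background': P(ore) = 0.65·0.9223 / (0.65·0.9223 + 0.9·0.0777) ≈ 0.8955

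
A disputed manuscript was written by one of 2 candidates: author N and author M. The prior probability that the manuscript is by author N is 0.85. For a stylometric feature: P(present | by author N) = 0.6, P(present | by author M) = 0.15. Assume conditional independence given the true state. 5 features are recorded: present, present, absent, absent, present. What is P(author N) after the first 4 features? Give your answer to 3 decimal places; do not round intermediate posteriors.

0.953

After 'present': P(author N) = 0.6·0.8500 / (0.6·0.8500 + 0.15·0.1500) ≈ 0.9577
After 'present': P(author N) = 0.6·0.9577 / (0.6·0.9577 + 0.15·0.0423) ≈ 0.9891
After 'absent': P(author N) = 0.4·0.9891 / (0.4·0.9891 + 0.85·0.0109) ≈ 0.9771
After 'absent': P(author N) = 0.4·0.9771 / (0.4·0.9771 + 0.85·0.0229) ≈ 0.9526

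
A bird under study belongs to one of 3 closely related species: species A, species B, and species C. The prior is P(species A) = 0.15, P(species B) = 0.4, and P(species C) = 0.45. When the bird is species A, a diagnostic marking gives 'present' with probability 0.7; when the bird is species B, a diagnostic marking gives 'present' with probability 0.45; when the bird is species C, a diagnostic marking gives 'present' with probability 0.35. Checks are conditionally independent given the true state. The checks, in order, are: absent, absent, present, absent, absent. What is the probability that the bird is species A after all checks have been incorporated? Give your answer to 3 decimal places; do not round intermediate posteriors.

After 'absent': normaliser = 0.3·0.1500 + 0.55·0.4000 + 0.65·0.4500; P(species A) ≈ 0.0807, P(species B) ≈ 0.3946, P(species C) ≈ 0.5247
After 'absent': normaliser = 0.3·0.0807 + 0.55·0.3946 + 0.65·0.5247; P(species A) ≈ 0.0416, P(species B) ≈ 0.3727, P(species C) ≈ 0.5857
After 'present': normaliser = 0.7·0.0416 + 0.45·0.3727 + 0.35·0.5857; P(species A) ≈ 0.0724, P(species B) ≈ 0.4174, P(species C) ≈ 0.5101
After 'absent': normaliser = 0.3·0.0724 + 0.55·0.4174 + 0.65·0.5101; P(species A) ≈ 0.0373, P(species B) ≈ 0.3939, P(species C) ≈ 0.5689
After 'absent': normaliser = 0.3·0.0373 + 0.55·0.3939 + 0.65·0.5689; P(species A) ≈ 0.0187, P(species B) ≈ 0.3625, P(species C) ≈ 0.6188

0.019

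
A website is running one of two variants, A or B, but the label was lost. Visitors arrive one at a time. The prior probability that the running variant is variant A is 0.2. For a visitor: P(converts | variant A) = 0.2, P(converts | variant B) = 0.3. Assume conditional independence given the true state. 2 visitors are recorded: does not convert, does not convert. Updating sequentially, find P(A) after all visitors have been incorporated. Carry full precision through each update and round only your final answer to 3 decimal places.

0.246

Each posterior becomes the prior for the next update.
After 'does not convert': P(A) = 0.8·0.2000 / (0.8·0.2000 + 0.7·0.8000) ≈ 0.2222
After 'does not convert': P(A) = 0.8·0.2222 / (0.8·0.2222 + 0.7·0.7778) ≈ 0.2462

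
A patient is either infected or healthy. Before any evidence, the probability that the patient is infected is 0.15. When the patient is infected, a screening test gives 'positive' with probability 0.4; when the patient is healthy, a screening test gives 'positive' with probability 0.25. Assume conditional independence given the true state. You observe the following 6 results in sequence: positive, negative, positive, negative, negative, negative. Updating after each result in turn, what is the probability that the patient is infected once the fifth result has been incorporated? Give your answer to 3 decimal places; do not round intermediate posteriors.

After 'positive': P(infected) = 0.4·0.1500 / (0.4·0.1500 + 0.25·0.8500) ≈ 0.2202
After 'negative': P(infected) = 0.6·0.2202 / (0.6·0.2202 + 0.75·0.7798) ≈ 0.1843
After 'positive': P(infected) = 0.4·0.1843 / (0.4·0.1843 + 0.25·0.8157) ≈ 0.2655
After 'negative': P(infected) = 0.6·0.2655 / (0.6·0.2655 + 0.75·0.7345) ≈ 0.2243
After 'negative': P(infected) = 0.6·0.2243 / (0.6·0.2243 + 0.75·0.7757) ≈ 0.1879

0.188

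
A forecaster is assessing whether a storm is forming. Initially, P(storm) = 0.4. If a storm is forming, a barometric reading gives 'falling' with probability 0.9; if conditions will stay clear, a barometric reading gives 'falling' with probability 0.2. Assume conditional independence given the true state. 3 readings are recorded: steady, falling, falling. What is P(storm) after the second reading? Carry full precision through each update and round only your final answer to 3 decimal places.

0.273

After 'steady': P(storm) = 0.1·0.4000 / (0.1·0.4000 + 0.8·0.6000) ≈ 0.0769
After 'falling': P(storm) = 0.9·0.0769 / (0.9·0.0769 + 0.2·0.9231) ≈ 0.2727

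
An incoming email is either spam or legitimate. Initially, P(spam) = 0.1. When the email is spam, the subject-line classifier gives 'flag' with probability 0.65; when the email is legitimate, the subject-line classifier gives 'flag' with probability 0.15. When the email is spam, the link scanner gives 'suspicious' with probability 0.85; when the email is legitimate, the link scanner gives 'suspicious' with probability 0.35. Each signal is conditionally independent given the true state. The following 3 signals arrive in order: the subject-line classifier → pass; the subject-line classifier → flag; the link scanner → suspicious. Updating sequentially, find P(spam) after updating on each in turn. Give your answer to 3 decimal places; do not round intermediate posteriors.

0.325

After the subject-line classifier='pass': P(spam) = 0.35·0.1000 / (0.35·0.1000 + 0.85·0.9000) ≈ 0.0437
After the subject-line classifier='flag': P(spam) = 0.65·0.0437 / (0.65·0.0437 + 0.15·0.9563) ≈ 0.1655
After the link scanner='suspicious': P(spam) = 0.85·0.1655 / (0.85·0.1655 + 0.35·0.8345) ≈ 0.3250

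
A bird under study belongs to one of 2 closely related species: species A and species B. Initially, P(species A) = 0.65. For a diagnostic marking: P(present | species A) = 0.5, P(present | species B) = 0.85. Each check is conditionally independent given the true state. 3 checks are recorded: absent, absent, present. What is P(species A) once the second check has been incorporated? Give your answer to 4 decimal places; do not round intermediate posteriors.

0.9538

Each posterior becomes the prior for the next update.
After 'absent': P(species A) = 0.5·0.6500 / (0.5·0.6500 + 0.15·0.3500) ≈ 0.8609
After 'absent': P(species A) = 0.5·0.8609 / (0.5·0.8609 + 0.15·0.1391) ≈ 0.9538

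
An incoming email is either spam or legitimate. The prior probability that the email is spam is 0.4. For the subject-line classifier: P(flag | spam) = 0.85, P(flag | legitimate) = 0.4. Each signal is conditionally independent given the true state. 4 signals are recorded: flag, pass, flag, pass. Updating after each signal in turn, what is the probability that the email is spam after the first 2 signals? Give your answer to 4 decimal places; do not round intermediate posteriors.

After 'flag': P(spam) = 0.85·0.4000 / (0.85·0.4000 + 0.4·0.6000) ≈ 0.5862
After 'pass': P(spam) = 0.15·0.5862 / (0.15·0.5862 + 0.6·0.4138) ≈ 0.2615

0.2615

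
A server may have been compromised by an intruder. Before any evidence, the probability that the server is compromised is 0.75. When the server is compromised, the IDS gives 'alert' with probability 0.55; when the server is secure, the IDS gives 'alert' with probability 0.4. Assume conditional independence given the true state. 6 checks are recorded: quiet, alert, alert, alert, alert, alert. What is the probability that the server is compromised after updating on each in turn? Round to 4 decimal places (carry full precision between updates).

0.9171

After 'quiet': P(compromised) = 0.45·0.7500 / (0.45·0.7500 + 0.6·0.2500) ≈ 0.6923
After 'alert': P(compromised) = 0.55·0.6923 / (0.55·0.6923 + 0.4·0.3077) ≈ 0.7557
After 'alert': P(compromised) = 0.55·0.7557 / (0.55·0.7557 + 0.4·0.2443) ≈ 0.8097
After 'alert': P(compromised) = 0.55·0.8097 / (0.55·0.8097 + 0.4·0.1903) ≈ 0.8540
After 'alert': P(compromised) = 0.55·0.8540 / (0.55·0.8540 + 0.4·0.1460) ≈ 0.8894
After 'alert': P(compromised) = 0.55·0.8894 / (0.55·0.8894 + 0.4·0.1106) ≈ 0.9171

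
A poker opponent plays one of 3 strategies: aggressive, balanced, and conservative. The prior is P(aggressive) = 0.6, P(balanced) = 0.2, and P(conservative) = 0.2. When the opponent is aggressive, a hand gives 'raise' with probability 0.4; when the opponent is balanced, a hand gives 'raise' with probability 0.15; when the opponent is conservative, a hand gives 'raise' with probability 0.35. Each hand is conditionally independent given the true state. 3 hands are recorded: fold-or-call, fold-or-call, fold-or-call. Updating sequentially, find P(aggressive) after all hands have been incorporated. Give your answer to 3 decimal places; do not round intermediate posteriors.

After 'fold-or-call': normaliser = 0.6·0.6000 + 0.85·0.2000 + 0.65·0.2000; P(aggressive) ≈ 0.5455, P(balanced) ≈ 0.2576, P(conservative) ≈ 0.1970
After 'fold-or-call': normaliser = 0.6·0.5455 + 0.85·0.2576 + 0.65·0.1970; P(aggressive) ≈ 0.4854, P(balanced) ≈ 0.3247, P(conservative) ≈ 0.1899
After 'fold-or-call': normaliser = 0.6·0.4854 + 0.85·0.3247 + 0.65·0.1899; P(aggressive) ≈ 0.4217, P(balanced) ≈ 0.3996, P(conservative) ≈ 0.1787

0.422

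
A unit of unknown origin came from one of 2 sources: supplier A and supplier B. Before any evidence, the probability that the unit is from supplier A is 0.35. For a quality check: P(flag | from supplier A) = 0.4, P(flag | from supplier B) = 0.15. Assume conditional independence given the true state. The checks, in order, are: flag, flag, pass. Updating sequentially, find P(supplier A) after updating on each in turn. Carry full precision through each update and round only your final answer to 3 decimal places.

0.730

Apply Bayes' rule sequentially, carrying P(supplier A) forward.
After 'flag': P(supplier A) = 0.4·0.3500 / (0.4·0.3500 + 0.15·0.6500) ≈ 0.5895
After 'flag': P(supplier A) = 0.4·0.5895 / (0.4·0.5895 + 0.15·0.4105) ≈ 0.7929
After 'pass': P(supplier A) = 0.6·0.7929 / (0.6·0.7929 + 0.85·0.2071) ≈ 0.7299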